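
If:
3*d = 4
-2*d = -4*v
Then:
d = 4/3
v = 2/3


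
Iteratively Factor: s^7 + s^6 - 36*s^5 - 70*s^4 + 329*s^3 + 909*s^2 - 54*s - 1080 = (s + 3)*(s^6 - 2*s^5 - 30*s^4 + 20*s^3 + 269*s^2 + 102*s - 360) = (s + 2)*(s + 3)*(s^5 - 4*s^4 - 22*s^3 + 64*s^2 + 141*s - 180) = (s + 2)*(s + 3)^2*(s^4 - 7*s^3 - s^2 + 67*s - 60) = (s - 1)*(s + 2)*(s + 3)^2*(s^3 - 6*s^2 - 7*s + 60) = (s - 4)*(s - 1)*(s + 2)*(s + 3)^2*(s^2 - 2*s - 15) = (s - 4)*(s - 1)*(s + 2)*(s + 3)^3*(s - 5)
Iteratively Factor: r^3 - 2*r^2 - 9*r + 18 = (r - 3)*(r^2 + r - 6) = (r - 3)*(r + 3)*(r - 2)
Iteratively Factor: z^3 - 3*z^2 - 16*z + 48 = (z + 4)*(z^2 - 7*z + 12) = (z - 3)*(z + 4)*(z - 4)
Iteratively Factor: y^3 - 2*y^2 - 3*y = (y)*(y^2 - 2*y - 3) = y*(y - 3)*(y + 1)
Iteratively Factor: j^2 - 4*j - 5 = (j + 1)*(j - 5)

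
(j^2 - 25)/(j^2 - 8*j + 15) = (j + 5)/(j - 3)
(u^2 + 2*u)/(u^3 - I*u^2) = (u + 2)/(u*(u - I))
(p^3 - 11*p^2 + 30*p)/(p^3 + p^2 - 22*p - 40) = p*(p - 6)/(p^2 + 6*p + 8)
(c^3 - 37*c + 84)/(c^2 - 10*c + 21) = (c^2 + 3*c - 28)/(c - 7)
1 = 1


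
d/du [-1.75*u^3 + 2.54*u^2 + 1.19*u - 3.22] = -5.25*u^2 + 5.08*u + 1.19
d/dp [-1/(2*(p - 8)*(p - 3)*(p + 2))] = ((p - 8)*(p - 3) + (p - 8)*(p + 2) + (p - 3)*(p + 2))/(2*(p - 8)^2*(p - 3)^2*(p + 2)^2)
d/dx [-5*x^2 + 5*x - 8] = 5 - 10*x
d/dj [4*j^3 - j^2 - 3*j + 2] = 12*j^2 - 2*j - 3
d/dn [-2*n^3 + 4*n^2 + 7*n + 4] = -6*n^2 + 8*n + 7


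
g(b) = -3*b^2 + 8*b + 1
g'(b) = 8 - 6*b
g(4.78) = -29.31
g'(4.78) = -20.68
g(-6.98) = -201.00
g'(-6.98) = 49.88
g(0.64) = 4.89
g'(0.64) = 4.16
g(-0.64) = -5.35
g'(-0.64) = 11.84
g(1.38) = 6.33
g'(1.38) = -0.28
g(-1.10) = -11.43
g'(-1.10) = 14.60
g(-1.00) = -10.00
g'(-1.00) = 14.00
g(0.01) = 1.08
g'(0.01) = 7.94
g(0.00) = 1.00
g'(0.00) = 8.00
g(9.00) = -170.00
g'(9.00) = -46.00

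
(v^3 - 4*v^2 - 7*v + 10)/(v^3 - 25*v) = (v^2 + v - 2)/(v*(v + 5))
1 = 1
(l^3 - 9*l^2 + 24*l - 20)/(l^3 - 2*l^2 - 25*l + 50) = (l - 2)/(l + 5)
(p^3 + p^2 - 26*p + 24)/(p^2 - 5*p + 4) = p + 6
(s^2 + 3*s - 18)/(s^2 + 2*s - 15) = (s + 6)/(s + 5)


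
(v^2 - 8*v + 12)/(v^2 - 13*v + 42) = (v - 2)/(v - 7)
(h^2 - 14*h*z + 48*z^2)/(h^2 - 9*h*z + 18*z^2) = (-h + 8*z)/(-h + 3*z)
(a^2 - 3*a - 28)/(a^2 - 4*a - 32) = (a - 7)/(a - 8)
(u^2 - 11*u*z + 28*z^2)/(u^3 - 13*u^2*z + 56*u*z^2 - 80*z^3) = (u - 7*z)/(u^2 - 9*u*z + 20*z^2)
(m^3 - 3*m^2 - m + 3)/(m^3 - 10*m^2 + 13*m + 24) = (m - 1)/(m - 8)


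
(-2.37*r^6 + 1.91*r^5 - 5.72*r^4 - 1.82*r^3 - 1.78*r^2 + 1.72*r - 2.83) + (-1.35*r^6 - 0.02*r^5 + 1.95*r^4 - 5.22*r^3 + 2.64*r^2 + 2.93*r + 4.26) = -3.72*r^6 + 1.89*r^5 - 3.77*r^4 - 7.04*r^3 + 0.86*r^2 + 4.65*r + 1.43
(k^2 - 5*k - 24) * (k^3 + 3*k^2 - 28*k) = k^5 - 2*k^4 - 67*k^3 + 68*k^2 + 672*k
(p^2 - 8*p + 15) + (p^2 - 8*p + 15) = 2*p^2 - 16*p + 30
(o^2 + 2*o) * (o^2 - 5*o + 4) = o^4 - 3*o^3 - 6*o^2 + 8*o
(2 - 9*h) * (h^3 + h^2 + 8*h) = -9*h^4 - 7*h^3 - 70*h^2 + 16*h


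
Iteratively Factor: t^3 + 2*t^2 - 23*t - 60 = (t + 3)*(t^2 - t - 20) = (t + 3)*(t + 4)*(t - 5)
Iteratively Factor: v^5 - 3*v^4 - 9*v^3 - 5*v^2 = (v + 1)*(v^4 - 4*v^3 - 5*v^2) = (v - 5)*(v + 1)*(v^3 + v^2) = v*(v - 5)*(v + 1)*(v^2 + v) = v^2*(v - 5)*(v + 1)*(v + 1)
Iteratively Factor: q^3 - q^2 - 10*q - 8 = (q + 1)*(q^2 - 2*q - 8) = (q + 1)*(q + 2)*(q - 4)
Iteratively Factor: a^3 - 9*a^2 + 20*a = (a)*(a^2 - 9*a + 20) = a*(a - 4)*(a - 5)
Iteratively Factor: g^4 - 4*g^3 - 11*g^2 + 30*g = (g - 2)*(g^3 - 2*g^2 - 15*g) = (g - 2)*(g + 3)*(g^2 - 5*g) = g*(g - 2)*(g + 3)*(g - 5)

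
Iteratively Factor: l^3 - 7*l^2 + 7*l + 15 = (l - 3)*(l^2 - 4*l - 5) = (l - 5)*(l - 3)*(l + 1)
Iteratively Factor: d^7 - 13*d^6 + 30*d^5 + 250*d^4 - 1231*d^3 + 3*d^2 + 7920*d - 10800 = (d - 3)*(d^6 - 10*d^5 + 250*d^3 - 481*d^2 - 1440*d + 3600) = (d - 3)*(d + 3)*(d^5 - 13*d^4 + 39*d^3 + 133*d^2 - 880*d + 1200) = (d - 3)*(d + 3)*(d + 4)*(d^4 - 17*d^3 + 107*d^2 - 295*d + 300) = (d - 5)*(d - 3)*(d + 3)*(d + 4)*(d^3 - 12*d^2 + 47*d - 60) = (d - 5)*(d - 4)*(d - 3)*(d + 3)*(d + 4)*(d^2 - 8*d + 15) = (d - 5)^2*(d - 4)*(d - 3)*(d + 3)*(d + 4)*(d - 3)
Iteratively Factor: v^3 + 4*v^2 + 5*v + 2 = (v + 1)*(v^2 + 3*v + 2) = (v + 1)^2*(v + 2)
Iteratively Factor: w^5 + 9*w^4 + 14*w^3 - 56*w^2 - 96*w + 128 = (w - 2)*(w^4 + 11*w^3 + 36*w^2 + 16*w - 64) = (w - 2)*(w - 1)*(w^3 + 12*w^2 + 48*w + 64) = (w - 2)*(w - 1)*(w + 4)*(w^2 + 8*w + 16) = (w - 2)*(w - 1)*(w + 4)^2*(w + 4)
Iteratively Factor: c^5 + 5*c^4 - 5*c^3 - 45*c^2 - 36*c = (c + 3)*(c^4 + 2*c^3 - 11*c^2 - 12*c) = (c + 3)*(c + 4)*(c^3 - 2*c^2 - 3*c) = (c + 1)*(c + 3)*(c + 4)*(c^2 - 3*c) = (c - 3)*(c + 1)*(c + 3)*(c + 4)*(c)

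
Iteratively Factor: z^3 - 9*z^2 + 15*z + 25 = (z - 5)*(z^2 - 4*z - 5) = (z - 5)*(z + 1)*(z - 5)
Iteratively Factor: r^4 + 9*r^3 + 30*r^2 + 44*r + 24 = (r + 3)*(r^3 + 6*r^2 + 12*r + 8) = (r + 2)*(r + 3)*(r^2 + 4*r + 4) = (r + 2)^2*(r + 3)*(r + 2)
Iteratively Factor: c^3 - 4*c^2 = (c - 4)*(c^2) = c*(c - 4)*(c)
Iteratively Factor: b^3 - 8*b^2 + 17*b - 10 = (b - 1)*(b^2 - 7*b + 10) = (b - 2)*(b - 1)*(b - 5)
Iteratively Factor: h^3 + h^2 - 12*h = (h + 4)*(h^2 - 3*h) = (h - 3)*(h + 4)*(h)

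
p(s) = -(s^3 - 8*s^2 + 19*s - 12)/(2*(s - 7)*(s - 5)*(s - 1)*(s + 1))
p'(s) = -(3*s^2 - 16*s + 19)/(2*(s - 7)*(s - 5)*(s - 1)*(s + 1)) + (s^3 - 8*s^2 + 19*s - 12)/(2*(s - 7)*(s - 5)*(s - 1)*(s + 1)^2) + (s^3 - 8*s^2 + 19*s - 12)/(2*(s - 7)*(s - 5)*(s - 1)^2*(s + 1)) + (s^3 - 8*s^2 + 19*s - 12)/(2*(s - 7)*(s - 5)^2*(s - 1)*(s + 1)) + (s^3 - 8*s^2 + 19*s - 12)/(2*(s - 7)^2*(s - 5)*(s - 1)*(s + 1))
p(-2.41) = 0.18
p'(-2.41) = 0.11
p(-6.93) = 0.06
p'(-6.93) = 0.01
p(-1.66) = 0.35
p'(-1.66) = 0.48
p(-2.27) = 0.19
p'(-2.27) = 0.13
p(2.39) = -0.01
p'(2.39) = 0.02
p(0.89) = -0.07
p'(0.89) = 0.06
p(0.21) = -0.13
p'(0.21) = 0.15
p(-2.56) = 0.16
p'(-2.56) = 0.09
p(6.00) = 0.43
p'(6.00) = 0.30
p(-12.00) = 0.03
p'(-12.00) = 0.00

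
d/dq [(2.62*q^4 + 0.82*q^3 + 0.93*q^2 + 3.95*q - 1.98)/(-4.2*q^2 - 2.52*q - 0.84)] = (-22.008*q^5 - 23.2512*q^4 - 12.936*q^3 + 12.18*q^2 - 18.1944*q - 8.3076)/(17.64*q^4 + 21.168*q^3 + 13.4064*q^2 + 4.2336*q + 0.7056)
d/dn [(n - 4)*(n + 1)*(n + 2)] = 3*n^2 - 2*n - 10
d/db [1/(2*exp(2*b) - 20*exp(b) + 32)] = (5 - exp(b))*exp(b)/(exp(2*b) - 10*exp(b) + 16)^2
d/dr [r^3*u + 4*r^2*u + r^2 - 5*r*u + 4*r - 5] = 3*r^2*u + 8*r*u + 2*r - 5*u + 4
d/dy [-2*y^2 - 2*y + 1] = -4*y - 2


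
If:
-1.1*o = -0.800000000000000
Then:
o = 0.73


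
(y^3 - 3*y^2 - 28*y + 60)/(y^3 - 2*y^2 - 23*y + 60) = (y^2 - 8*y + 12)/(y^2 - 7*y + 12)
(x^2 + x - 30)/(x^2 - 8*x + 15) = (x + 6)/(x - 3)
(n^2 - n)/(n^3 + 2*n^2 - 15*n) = (n - 1)/(n^2 + 2*n - 15)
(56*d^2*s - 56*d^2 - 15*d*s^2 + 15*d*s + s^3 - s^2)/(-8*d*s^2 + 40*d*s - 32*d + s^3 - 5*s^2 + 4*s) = (-7*d + s)/(s - 4)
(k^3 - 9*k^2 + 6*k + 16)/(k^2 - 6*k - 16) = (k^2 - k - 2)/(k + 2)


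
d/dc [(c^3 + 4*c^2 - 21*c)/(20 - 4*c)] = (-2*c^3 + 11*c^2 + 40*c - 105)/(4*(c^2 - 10*c + 25))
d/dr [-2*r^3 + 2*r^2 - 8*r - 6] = -6*r^2 + 4*r - 8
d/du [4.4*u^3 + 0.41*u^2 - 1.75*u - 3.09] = 13.2*u^2 + 0.82*u - 1.75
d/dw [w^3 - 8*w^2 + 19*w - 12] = 3*w^2 - 16*w + 19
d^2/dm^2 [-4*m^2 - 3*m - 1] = -8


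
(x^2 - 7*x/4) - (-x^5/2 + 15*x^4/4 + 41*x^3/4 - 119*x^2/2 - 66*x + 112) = x^5/2 - 15*x^4/4 - 41*x^3/4 + 121*x^2/2 + 257*x/4 - 112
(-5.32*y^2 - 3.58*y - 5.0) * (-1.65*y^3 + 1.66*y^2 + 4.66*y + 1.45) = 8.778*y^5 - 2.9242*y^4 - 22.484*y^3 - 32.6968*y^2 - 28.491*y - 7.25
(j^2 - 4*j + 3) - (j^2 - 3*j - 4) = 7 - j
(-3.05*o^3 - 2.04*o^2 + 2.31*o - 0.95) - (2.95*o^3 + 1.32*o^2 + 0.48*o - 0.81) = -6.0*o^3 - 3.36*o^2 + 1.83*o - 0.14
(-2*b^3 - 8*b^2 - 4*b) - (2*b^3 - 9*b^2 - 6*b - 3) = -4*b^3 + b^2 + 2*b + 3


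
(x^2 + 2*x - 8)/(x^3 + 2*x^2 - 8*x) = 1/x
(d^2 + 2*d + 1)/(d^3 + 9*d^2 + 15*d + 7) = 1/(d + 7)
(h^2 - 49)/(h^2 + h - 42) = (h - 7)/(h - 6)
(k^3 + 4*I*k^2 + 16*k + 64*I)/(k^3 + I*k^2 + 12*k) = (k^2 + 16)/(k*(k - 3*I))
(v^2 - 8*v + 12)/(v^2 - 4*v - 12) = (v - 2)/(v + 2)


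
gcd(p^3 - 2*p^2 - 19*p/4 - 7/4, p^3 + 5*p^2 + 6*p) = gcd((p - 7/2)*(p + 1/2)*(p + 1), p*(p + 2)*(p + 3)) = 1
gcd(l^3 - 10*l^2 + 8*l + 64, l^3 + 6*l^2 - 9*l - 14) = 1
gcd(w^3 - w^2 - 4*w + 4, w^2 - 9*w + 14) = w - 2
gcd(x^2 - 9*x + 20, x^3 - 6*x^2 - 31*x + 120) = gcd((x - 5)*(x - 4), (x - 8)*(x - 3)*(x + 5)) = 1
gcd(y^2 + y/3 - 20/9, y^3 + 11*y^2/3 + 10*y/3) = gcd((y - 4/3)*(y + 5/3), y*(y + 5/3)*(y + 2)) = y + 5/3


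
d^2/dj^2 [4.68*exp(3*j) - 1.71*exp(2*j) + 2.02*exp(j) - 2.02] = (42.12*exp(2*j) - 6.84*exp(j) + 2.02)*exp(j)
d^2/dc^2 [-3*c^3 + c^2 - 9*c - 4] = 2 - 18*c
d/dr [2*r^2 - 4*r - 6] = 4*r - 4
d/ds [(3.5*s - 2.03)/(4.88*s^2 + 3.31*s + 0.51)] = (-17.08*s^2 + 19.8128*s + 8.5043)/(23.8144*s^4 + 32.3056*s^3 + 15.9337*s^2 + 3.3762*s + 0.2601)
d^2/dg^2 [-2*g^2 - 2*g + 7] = -4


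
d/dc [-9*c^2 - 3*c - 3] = -18*c - 3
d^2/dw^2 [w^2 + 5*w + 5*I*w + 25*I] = 2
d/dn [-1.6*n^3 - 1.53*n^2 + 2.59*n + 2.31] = -4.8*n^2 - 3.06*n + 2.59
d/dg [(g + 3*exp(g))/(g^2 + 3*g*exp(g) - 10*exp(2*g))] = (-g^2 + 20*g*exp(2*g) - 6*g*exp(g) + 30*exp(3*g) - 19*exp(2*g))/(g^4 + 6*g^3*exp(g) - 11*g^2*exp(2*g) - 60*g*exp(3*g) + 100*exp(4*g))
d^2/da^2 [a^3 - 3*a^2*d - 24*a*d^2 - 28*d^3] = 6*a - 6*d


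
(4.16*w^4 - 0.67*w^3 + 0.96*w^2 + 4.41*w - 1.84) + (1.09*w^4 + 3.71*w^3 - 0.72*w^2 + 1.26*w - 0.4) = 5.25*w^4 + 3.04*w^3 + 0.24*w^2 + 5.67*w - 2.24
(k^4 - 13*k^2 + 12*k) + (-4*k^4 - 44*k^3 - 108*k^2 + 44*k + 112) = -3*k^4 - 44*k^3 - 121*k^2 + 56*k + 112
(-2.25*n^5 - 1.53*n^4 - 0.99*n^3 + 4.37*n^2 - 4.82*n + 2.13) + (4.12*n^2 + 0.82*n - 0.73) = -2.25*n^5 - 1.53*n^4 - 0.99*n^3 + 8.49*n^2 - 4.0*n + 1.4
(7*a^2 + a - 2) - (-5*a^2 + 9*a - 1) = 12*a^2 - 8*a - 1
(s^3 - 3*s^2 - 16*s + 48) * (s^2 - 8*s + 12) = s^5 - 11*s^4 + 20*s^3 + 140*s^2 - 576*s + 576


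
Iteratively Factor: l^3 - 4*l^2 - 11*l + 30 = (l + 3)*(l^2 - 7*l + 10) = (l - 2)*(l + 3)*(l - 5)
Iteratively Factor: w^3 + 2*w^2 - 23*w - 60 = (w + 4)*(w^2 - 2*w - 15) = (w - 5)*(w + 4)*(w + 3)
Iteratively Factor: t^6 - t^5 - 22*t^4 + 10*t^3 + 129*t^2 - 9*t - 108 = (t - 4)*(t^5 + 3*t^4 - 10*t^3 - 30*t^2 + 9*t + 27) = (t - 4)*(t + 1)*(t^4 + 2*t^3 - 12*t^2 - 18*t + 27) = (t - 4)*(t - 1)*(t + 1)*(t^3 + 3*t^2 - 9*t - 27) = (t - 4)*(t - 3)*(t - 1)*(t + 1)*(t^2 + 6*t + 9) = (t - 4)*(t - 3)*(t - 1)*(t + 1)*(t + 3)*(t + 3)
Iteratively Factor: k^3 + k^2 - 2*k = (k)*(k^2 + k - 2) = k*(k - 1)*(k + 2)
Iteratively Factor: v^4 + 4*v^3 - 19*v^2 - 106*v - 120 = (v + 4)*(v^3 - 19*v - 30) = (v + 2)*(v + 4)*(v^2 - 2*v - 15) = (v + 2)*(v + 3)*(v + 4)*(v - 5)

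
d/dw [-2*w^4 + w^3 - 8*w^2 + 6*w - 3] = -8*w^3 + 3*w^2 - 16*w + 6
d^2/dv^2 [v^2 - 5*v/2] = 2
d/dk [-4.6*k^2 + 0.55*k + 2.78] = 0.55 - 9.2*k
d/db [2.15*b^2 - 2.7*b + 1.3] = 4.3*b - 2.7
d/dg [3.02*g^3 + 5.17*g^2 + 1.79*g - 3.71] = 9.06*g^2 + 10.34*g + 1.79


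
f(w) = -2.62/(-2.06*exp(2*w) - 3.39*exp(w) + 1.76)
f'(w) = -2.62*(4.12*exp(2*w) + 3.39*exp(w))/(-2.06*exp(2*w) - 3.39*exp(w) + 1.76)^2 = (-10.7944*exp(w) - 8.8818)*exp(w)/(2.06*exp(2*w) + 3.39*exp(w) - 1.76)^2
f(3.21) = 0.00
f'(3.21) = -0.00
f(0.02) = 0.68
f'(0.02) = -1.37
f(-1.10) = -6.50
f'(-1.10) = -25.53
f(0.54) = 0.26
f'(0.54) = -0.46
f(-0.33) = 1.50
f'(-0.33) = -3.94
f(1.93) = 0.02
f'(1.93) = -0.04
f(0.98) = 0.12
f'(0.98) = -0.21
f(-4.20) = -1.53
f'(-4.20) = -0.05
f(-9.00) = -1.49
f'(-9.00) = 0.00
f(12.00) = 0.00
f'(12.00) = 0.00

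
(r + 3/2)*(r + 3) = r^2 + 9*r/2 + 9/2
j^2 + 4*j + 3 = (j + 1)*(j + 3)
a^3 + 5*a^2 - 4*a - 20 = (a - 2)*(a + 2)*(a + 5)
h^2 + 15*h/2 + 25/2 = (h + 5/2)*(h + 5)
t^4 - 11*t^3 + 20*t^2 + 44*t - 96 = (t - 8)*(t - 3)*(t - 2)*(t + 2)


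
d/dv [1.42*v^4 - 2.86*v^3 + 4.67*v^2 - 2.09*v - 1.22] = 5.68*v^3 - 8.58*v^2 + 9.34*v - 2.09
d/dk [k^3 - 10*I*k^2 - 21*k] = 3*k^2 - 20*I*k - 21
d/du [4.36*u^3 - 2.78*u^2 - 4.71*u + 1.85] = 13.08*u^2 - 5.56*u - 4.71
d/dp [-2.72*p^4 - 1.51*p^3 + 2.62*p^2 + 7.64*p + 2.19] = -10.88*p^3 - 4.53*p^2 + 5.24*p + 7.64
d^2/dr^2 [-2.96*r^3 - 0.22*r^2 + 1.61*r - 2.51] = -17.76*r - 0.44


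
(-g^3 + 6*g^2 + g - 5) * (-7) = 7*g^3 - 42*g^2 - 7*g + 35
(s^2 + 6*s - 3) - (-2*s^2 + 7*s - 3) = 3*s^2 - s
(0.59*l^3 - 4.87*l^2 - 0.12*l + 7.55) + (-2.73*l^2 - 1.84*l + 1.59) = 0.59*l^3 - 7.6*l^2 - 1.96*l + 9.14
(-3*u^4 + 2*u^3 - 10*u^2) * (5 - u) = 3*u^5 - 17*u^4 + 20*u^3 - 50*u^2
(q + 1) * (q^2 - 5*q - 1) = q^3 - 4*q^2 - 6*q - 1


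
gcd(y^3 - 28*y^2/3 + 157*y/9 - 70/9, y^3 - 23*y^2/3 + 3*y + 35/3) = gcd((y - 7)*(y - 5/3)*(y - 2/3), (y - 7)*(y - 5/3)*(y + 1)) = y^2 - 26*y/3 + 35/3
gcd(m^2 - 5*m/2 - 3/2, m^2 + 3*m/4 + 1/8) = m + 1/2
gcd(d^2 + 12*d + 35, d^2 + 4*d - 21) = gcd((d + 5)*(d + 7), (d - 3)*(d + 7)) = d + 7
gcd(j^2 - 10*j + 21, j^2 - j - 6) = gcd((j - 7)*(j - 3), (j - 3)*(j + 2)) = j - 3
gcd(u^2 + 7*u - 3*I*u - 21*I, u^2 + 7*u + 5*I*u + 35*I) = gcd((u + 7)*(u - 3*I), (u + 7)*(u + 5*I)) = u + 7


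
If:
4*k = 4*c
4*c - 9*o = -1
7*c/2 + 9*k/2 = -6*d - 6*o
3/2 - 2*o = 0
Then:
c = 23/16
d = -8/3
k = 23/16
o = 3/4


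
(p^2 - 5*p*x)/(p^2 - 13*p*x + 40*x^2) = p/(p - 8*x)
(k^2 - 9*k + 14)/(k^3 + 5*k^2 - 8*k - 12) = (k - 7)/(k^2 + 7*k + 6)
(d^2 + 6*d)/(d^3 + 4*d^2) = (d + 6)/(d*(d + 4))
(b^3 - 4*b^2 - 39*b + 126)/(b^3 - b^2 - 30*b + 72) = (b - 7)/(b - 4)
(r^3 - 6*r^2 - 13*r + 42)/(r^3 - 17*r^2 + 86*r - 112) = (r + 3)/(r - 8)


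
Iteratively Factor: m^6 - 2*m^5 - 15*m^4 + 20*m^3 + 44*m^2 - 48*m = (m + 3)*(m^5 - 5*m^4 + 20*m^2 - 16*m) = (m + 2)*(m + 3)*(m^4 - 7*m^3 + 14*m^2 - 8*m) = (m - 2)*(m + 2)*(m + 3)*(m^3 - 5*m^2 + 4*m) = (m - 2)*(m - 1)*(m + 2)*(m + 3)*(m^2 - 4*m) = (m - 4)*(m - 2)*(m - 1)*(m + 2)*(m + 3)*(m)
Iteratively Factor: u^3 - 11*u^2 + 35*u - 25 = (u - 1)*(u^2 - 10*u + 25) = (u - 5)*(u - 1)*(u - 5)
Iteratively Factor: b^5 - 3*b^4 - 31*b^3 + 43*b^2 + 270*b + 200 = (b - 5)*(b^4 + 2*b^3 - 21*b^2 - 62*b - 40) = (b - 5)*(b + 1)*(b^3 + b^2 - 22*b - 40) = (b - 5)*(b + 1)*(b + 2)*(b^2 - b - 20) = (b - 5)*(b + 1)*(b + 2)*(b + 4)*(b - 5)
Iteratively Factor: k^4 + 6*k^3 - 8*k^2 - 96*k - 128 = (k + 2)*(k^3 + 4*k^2 - 16*k - 64) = (k + 2)*(k + 4)*(k^2 - 16) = (k - 4)*(k + 2)*(k + 4)*(k + 4)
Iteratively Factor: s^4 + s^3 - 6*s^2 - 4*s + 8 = (s - 2)*(s^3 + 3*s^2 - 4) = (s - 2)*(s + 2)*(s^2 + s - 2) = (s - 2)*(s - 1)*(s + 2)*(s + 2)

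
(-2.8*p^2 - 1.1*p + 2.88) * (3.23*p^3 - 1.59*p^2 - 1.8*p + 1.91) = -9.044*p^5 + 0.899*p^4 + 16.0914*p^3 - 7.9472*p^2 - 7.285*p + 5.5008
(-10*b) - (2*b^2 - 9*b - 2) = -2*b^2 - b + 2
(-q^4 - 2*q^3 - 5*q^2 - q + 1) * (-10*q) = 10*q^5 + 20*q^4 + 50*q^3 + 10*q^2 - 10*q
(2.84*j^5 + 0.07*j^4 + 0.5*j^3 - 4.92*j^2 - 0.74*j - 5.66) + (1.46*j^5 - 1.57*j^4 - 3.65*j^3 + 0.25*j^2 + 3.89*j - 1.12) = 4.3*j^5 - 1.5*j^4 - 3.15*j^3 - 4.67*j^2 + 3.15*j - 6.78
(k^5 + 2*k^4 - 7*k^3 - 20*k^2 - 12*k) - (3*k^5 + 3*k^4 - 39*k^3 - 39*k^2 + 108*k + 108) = -2*k^5 - k^4 + 32*k^3 + 19*k^2 - 120*k - 108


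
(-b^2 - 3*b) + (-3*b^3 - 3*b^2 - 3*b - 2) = -3*b^3 - 4*b^2 - 6*b - 2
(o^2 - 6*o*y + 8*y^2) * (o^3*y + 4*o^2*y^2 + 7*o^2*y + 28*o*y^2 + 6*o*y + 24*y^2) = o^5*y - 2*o^4*y^2 + 7*o^4*y - 16*o^3*y^3 - 14*o^3*y^2 + 6*o^3*y + 32*o^2*y^4 - 112*o^2*y^3 - 12*o^2*y^2 + 224*o*y^4 - 96*o*y^3 + 192*y^4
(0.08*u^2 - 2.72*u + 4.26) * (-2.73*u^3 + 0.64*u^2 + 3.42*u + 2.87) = -0.2184*u^5 + 7.4768*u^4 - 13.097*u^3 - 6.3464*u^2 + 6.7628*u + 12.2262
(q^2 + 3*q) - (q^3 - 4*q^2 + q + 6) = -q^3 + 5*q^2 + 2*q - 6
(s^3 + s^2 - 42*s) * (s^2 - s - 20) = s^5 - 63*s^3 + 22*s^2 + 840*s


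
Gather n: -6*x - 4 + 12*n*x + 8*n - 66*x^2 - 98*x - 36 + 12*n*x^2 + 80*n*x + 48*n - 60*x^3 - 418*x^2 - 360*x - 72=n*(12*x^2 + 92*x + 56) - 60*x^3 - 484*x^2 - 464*x - 112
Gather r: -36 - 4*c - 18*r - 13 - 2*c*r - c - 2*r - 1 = -5*c + r*(-2*c - 20) - 50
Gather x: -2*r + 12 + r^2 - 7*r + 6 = r^2 - 9*r + 18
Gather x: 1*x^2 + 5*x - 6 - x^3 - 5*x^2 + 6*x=-x^3 - 4*x^2 + 11*x - 6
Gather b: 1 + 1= 2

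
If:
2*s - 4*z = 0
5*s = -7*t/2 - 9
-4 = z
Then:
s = -8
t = 62/7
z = -4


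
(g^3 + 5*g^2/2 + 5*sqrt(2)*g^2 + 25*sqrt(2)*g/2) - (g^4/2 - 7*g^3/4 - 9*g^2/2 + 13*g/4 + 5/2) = -g^4/2 + 11*g^3/4 + 7*g^2 + 5*sqrt(2)*g^2 - 13*g/4 + 25*sqrt(2)*g/2 - 5/2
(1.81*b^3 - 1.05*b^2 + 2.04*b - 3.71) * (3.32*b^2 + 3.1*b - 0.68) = 6.0092*b^5 + 2.125*b^4 + 2.287*b^3 - 5.2792*b^2 - 12.8882*b + 2.5228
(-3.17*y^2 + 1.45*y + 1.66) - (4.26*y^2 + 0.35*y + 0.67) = -7.43*y^2 + 1.1*y + 0.99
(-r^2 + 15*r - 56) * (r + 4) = -r^3 + 11*r^2 + 4*r - 224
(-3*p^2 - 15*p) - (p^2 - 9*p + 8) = -4*p^2 - 6*p - 8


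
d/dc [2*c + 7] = 2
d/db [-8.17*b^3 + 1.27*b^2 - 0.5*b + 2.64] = -24.51*b^2 + 2.54*b - 0.5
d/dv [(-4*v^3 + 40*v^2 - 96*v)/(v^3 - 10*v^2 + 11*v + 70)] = 8*(13*v^3 - 170*v^2 + 700*v - 840)/(v^6 - 20*v^5 + 122*v^4 - 80*v^3 - 1279*v^2 + 1540*v + 4900)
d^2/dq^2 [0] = 0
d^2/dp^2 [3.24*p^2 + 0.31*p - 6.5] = 6.48000000000000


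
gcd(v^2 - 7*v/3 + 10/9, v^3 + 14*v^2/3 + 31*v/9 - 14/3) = v - 2/3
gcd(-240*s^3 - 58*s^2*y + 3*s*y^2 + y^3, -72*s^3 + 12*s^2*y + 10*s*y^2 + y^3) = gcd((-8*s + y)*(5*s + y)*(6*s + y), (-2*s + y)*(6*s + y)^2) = 6*s + y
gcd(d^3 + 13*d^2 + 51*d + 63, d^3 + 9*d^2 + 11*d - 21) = d^2 + 10*d + 21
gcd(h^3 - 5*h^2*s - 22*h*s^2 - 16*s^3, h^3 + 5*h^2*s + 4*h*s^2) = h + s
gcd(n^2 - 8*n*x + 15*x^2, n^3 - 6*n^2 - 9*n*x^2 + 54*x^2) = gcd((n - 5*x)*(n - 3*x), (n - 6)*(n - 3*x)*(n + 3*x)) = -n + 3*x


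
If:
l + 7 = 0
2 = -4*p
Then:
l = -7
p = -1/2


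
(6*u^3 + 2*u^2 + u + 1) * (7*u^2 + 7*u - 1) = 42*u^5 + 56*u^4 + 15*u^3 + 12*u^2 + 6*u - 1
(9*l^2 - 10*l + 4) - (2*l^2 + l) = 7*l^2 - 11*l + 4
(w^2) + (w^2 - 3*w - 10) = 2*w^2 - 3*w - 10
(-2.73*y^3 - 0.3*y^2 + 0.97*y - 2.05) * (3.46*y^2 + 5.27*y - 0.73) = -9.4458*y^5 - 15.4251*y^4 + 3.7681*y^3 - 1.7621*y^2 - 11.5116*y + 1.4965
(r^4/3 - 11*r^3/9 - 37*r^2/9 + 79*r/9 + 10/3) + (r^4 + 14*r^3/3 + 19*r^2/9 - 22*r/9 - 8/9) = 4*r^4/3 + 31*r^3/9 - 2*r^2 + 19*r/3 + 22/9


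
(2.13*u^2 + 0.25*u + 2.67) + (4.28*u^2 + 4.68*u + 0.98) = 6.41*u^2 + 4.93*u + 3.65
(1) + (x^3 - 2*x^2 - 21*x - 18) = x^3 - 2*x^2 - 21*x - 17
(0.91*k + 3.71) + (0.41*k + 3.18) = 1.32*k + 6.89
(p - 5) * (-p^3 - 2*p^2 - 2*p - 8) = -p^4 + 3*p^3 + 8*p^2 + 2*p + 40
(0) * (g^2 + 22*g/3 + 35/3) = 0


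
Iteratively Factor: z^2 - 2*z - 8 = (z - 4)*(z + 2)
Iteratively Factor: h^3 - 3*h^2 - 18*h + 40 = (h + 4)*(h^2 - 7*h + 10) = (h - 5)*(h + 4)*(h - 2)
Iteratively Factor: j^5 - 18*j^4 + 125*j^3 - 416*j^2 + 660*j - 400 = (j - 4)*(j^4 - 14*j^3 + 69*j^2 - 140*j + 100) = (j - 5)*(j - 4)*(j^3 - 9*j^2 + 24*j - 20) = (j - 5)*(j - 4)*(j - 2)*(j^2 - 7*j + 10) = (j - 5)*(j - 4)*(j - 2)^2*(j - 5)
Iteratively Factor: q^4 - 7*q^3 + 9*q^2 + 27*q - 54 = (q - 3)*(q^3 - 4*q^2 - 3*q + 18) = (q - 3)^2*(q^2 - q - 6) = (q - 3)^2*(q + 2)*(q - 3)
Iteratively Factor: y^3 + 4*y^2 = (y)*(y^2 + 4*y) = y*(y + 4)*(y)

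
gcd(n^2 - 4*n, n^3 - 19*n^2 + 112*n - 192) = 1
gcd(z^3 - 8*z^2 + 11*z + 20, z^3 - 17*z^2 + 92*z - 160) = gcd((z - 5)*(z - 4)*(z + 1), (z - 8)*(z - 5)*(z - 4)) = z^2 - 9*z + 20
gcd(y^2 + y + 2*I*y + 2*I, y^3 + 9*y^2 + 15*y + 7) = y + 1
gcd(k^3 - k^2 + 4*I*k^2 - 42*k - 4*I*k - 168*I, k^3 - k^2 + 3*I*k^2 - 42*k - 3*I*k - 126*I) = k^2 - k - 42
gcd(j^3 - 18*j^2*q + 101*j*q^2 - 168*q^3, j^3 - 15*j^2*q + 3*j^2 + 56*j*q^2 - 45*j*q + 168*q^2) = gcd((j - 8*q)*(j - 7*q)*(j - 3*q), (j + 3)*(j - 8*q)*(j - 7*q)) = j^2 - 15*j*q + 56*q^2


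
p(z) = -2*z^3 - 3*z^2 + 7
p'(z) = -6*z^2 - 6*z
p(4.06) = -176.30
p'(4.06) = -123.26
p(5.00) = -318.00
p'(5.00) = -180.00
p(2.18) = -27.98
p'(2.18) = -41.59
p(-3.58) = 60.32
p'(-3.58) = -55.42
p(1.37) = -3.77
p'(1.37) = -19.48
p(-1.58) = 7.40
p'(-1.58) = -5.50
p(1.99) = -20.64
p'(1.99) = -35.70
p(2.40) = -37.93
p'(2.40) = -48.96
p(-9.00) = 1222.00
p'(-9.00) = -432.00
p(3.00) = -74.00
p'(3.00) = -72.00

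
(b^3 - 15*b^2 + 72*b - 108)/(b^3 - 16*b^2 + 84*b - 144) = (b - 3)/(b - 4)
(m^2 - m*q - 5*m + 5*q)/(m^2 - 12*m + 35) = (m - q)/(m - 7)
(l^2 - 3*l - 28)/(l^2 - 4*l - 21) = (l + 4)/(l + 3)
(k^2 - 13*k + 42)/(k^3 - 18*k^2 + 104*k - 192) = (k - 7)/(k^2 - 12*k + 32)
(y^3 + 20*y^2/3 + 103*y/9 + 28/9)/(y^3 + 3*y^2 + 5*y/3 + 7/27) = 3*(y + 4)/(3*y + 1)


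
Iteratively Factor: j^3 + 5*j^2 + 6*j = (j)*(j^2 + 5*j + 6) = j*(j + 2)*(j + 3)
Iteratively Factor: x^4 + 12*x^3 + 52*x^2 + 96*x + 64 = (x + 4)*(x^3 + 8*x^2 + 20*x + 16) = (x + 4)^2*(x^2 + 4*x + 4) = (x + 2)*(x + 4)^2*(x + 2)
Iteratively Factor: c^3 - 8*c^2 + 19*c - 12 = (c - 1)*(c^2 - 7*c + 12) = (c - 4)*(c - 1)*(c - 3)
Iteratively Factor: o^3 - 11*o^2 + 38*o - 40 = (o - 4)*(o^2 - 7*o + 10) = (o - 5)*(o - 4)*(o - 2)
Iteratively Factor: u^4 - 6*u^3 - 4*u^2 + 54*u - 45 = (u - 5)*(u^3 - u^2 - 9*u + 9) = (u - 5)*(u + 3)*(u^2 - 4*u + 3) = (u - 5)*(u - 1)*(u + 3)*(u - 3)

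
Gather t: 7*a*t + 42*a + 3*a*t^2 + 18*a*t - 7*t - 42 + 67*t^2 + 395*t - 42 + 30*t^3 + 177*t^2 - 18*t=42*a + 30*t^3 + t^2*(3*a + 244) + t*(25*a + 370) - 84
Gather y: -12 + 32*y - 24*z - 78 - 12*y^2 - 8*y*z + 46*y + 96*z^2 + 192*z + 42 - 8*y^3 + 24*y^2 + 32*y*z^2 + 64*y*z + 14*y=-8*y^3 + 12*y^2 + y*(32*z^2 + 56*z + 92) + 96*z^2 + 168*z - 48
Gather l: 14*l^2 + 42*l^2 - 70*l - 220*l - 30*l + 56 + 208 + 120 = 56*l^2 - 320*l + 384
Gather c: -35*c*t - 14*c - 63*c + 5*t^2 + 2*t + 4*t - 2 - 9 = c*(-35*t - 77) + 5*t^2 + 6*t - 11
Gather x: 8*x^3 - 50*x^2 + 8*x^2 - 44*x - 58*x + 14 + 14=8*x^3 - 42*x^2 - 102*x + 28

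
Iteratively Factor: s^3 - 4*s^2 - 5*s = (s + 1)*(s^2 - 5*s) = (s - 5)*(s + 1)*(s)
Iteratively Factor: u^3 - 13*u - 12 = (u + 1)*(u^2 - u - 12) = (u - 4)*(u + 1)*(u + 3)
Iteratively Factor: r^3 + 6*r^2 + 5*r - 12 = (r + 3)*(r^2 + 3*r - 4) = (r + 3)*(r + 4)*(r - 1)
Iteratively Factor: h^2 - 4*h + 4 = (h - 2)*(h - 2)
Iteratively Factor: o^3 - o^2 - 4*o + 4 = (o - 2)*(o^2 + o - 2) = (o - 2)*(o - 1)*(o + 2)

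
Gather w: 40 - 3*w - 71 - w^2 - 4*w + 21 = -w^2 - 7*w - 10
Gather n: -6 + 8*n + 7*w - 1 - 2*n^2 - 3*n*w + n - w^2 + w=-2*n^2 + n*(9 - 3*w) - w^2 + 8*w - 7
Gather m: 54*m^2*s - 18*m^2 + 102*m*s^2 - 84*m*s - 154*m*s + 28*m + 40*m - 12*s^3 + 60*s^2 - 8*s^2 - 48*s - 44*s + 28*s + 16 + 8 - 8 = m^2*(54*s - 18) + m*(102*s^2 - 238*s + 68) - 12*s^3 + 52*s^2 - 64*s + 16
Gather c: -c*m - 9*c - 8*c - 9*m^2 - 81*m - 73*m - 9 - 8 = c*(-m - 17) - 9*m^2 - 154*m - 17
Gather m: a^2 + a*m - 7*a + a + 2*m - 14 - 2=a^2 - 6*a + m*(a + 2) - 16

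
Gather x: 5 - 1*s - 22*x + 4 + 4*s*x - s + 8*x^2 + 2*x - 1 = -2*s + 8*x^2 + x*(4*s - 20) + 8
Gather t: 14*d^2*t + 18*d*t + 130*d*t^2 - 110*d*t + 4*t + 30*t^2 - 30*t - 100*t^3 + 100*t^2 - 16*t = -100*t^3 + t^2*(130*d + 130) + t*(14*d^2 - 92*d - 42)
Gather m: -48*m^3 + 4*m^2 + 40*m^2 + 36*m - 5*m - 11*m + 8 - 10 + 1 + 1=-48*m^3 + 44*m^2 + 20*m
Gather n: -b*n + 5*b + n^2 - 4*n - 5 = 5*b + n^2 + n*(-b - 4) - 5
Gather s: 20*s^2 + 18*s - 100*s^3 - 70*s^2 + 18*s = -100*s^3 - 50*s^2 + 36*s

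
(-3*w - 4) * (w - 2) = -3*w^2 + 2*w + 8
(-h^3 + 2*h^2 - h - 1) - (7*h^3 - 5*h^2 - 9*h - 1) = -8*h^3 + 7*h^2 + 8*h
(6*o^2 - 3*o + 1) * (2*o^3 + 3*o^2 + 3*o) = 12*o^5 + 12*o^4 + 11*o^3 - 6*o^2 + 3*o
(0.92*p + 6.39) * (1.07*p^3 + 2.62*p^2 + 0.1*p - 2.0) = 0.9844*p^4 + 9.2477*p^3 + 16.8338*p^2 - 1.201*p - 12.78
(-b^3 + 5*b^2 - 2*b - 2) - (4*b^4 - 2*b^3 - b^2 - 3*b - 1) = -4*b^4 + b^3 + 6*b^2 + b - 1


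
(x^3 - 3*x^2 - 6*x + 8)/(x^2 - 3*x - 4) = (x^2 + x - 2)/(x + 1)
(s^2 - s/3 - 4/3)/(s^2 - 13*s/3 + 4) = (s + 1)/(s - 3)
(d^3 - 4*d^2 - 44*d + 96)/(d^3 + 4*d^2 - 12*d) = (d - 8)/d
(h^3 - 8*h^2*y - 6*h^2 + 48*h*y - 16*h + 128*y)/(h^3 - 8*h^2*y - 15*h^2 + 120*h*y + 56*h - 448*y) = (h + 2)/(h - 7)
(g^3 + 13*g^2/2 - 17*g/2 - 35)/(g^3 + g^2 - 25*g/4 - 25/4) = 2*(g^2 + 9*g + 14)/(2*g^2 + 7*g + 5)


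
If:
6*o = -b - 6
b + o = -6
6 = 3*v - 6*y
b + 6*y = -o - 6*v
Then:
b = -6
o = 0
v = 4/3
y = -1/3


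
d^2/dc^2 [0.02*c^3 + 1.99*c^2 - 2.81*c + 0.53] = 0.12*c + 3.98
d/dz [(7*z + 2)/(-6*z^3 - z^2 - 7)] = (-42*z^3 - 7*z^2 + 2*z*(7*z + 2)*(9*z + 1) - 49)/(6*z^3 + z^2 + 7)^2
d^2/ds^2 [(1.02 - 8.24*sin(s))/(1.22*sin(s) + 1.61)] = (5.32907051820075e-15*sin(s)^3 - 17.703176*sin(s)^2 + 23.362388*sin(s) + 35.406352)/(1.815848*sin(s)^3 + 7.188972*sin(s)^2 + 9.487086*sin(s) + 4.173281)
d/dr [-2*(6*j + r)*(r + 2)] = -12*j - 4*r - 4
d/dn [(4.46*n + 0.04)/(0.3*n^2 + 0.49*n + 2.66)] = (-1.338*n^2 - 0.024*n + 11.844)/(0.09*n^4 + 0.294*n^3 + 1.8361*n^2 + 2.6068*n + 7.0756)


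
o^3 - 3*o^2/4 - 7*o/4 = o*(o - 7/4)*(o + 1)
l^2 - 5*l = l*(l - 5)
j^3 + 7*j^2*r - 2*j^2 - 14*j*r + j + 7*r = (j - 1)^2*(j + 7*r)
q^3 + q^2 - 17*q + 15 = (q - 3)*(q - 1)*(q + 5)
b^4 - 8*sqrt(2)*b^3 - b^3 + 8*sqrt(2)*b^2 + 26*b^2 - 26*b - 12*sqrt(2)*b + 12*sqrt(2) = (b - 1)*(b - 6*sqrt(2))*(b - sqrt(2))^2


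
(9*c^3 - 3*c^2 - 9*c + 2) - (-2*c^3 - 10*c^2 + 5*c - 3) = 11*c^3 + 7*c^2 - 14*c + 5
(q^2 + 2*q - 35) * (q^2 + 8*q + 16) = q^4 + 10*q^3 - 3*q^2 - 248*q - 560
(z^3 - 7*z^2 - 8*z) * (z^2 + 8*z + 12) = z^5 + z^4 - 52*z^3 - 148*z^2 - 96*z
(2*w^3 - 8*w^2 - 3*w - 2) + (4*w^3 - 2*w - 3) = 6*w^3 - 8*w^2 - 5*w - 5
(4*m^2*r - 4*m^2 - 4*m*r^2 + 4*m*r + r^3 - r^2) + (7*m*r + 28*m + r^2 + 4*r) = 4*m^2*r - 4*m^2 - 4*m*r^2 + 11*m*r + 28*m + r^3 + 4*r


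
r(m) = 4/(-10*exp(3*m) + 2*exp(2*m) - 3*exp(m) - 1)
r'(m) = 4*(30*exp(3*m) - 4*exp(2*m) + 3*exp(m))/(-10*exp(3*m) + 2*exp(2*m) - 3*exp(m) - 1)^2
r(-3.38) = -3.64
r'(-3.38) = 0.33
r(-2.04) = -2.90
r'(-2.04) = 0.82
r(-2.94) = -3.46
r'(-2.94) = 0.46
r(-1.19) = -1.99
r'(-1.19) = 1.37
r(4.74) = -0.00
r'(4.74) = 0.00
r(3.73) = -0.00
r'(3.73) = 0.00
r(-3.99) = -3.79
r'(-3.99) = 0.20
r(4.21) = -0.00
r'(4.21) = 0.00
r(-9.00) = -4.00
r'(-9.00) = 0.00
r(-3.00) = -3.49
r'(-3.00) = 0.44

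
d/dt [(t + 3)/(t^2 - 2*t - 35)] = (t^2 - 2*t - 2*(t - 1)*(t + 3) - 35)/(-t^2 + 2*t + 35)^2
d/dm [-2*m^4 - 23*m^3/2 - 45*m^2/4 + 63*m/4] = -8*m^3 - 69*m^2/2 - 45*m/2 + 63/4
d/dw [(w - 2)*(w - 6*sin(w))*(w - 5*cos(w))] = (2 - w)*(w - 5*cos(w))*(6*cos(w) - 1) + (w - 2)*(w - 6*sin(w))*(5*sin(w) + 1) + (w - 6*sin(w))*(w - 5*cos(w))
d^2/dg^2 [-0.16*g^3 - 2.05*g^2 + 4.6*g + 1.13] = -0.96*g - 4.1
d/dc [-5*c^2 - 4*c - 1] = -10*c - 4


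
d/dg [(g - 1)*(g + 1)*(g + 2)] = 3*g^2 + 4*g - 1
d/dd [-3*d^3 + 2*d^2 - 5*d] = -9*d^2 + 4*d - 5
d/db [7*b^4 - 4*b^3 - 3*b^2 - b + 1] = 28*b^3 - 12*b^2 - 6*b - 1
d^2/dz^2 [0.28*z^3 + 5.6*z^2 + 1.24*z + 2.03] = 1.68*z + 11.2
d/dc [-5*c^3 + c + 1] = 1 - 15*c^2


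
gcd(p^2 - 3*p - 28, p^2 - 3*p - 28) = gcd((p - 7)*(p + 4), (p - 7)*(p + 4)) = p^2 - 3*p - 28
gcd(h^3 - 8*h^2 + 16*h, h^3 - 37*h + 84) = h - 4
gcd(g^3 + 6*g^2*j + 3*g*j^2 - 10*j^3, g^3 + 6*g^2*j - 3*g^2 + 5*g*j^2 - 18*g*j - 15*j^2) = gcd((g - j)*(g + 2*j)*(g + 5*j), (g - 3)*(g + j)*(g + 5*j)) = g + 5*j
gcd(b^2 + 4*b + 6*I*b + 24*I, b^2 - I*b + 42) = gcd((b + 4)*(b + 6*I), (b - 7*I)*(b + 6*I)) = b + 6*I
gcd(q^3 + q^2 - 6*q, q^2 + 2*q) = q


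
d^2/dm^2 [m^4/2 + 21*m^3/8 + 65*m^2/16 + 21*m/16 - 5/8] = 6*m^2 + 63*m/4 + 65/8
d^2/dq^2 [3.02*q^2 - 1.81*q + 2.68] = 6.04000000000000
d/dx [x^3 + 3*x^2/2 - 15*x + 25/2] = 3*x^2 + 3*x - 15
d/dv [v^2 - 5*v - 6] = 2*v - 5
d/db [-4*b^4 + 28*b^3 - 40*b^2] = 4*b*(-4*b^2 + 21*b - 20)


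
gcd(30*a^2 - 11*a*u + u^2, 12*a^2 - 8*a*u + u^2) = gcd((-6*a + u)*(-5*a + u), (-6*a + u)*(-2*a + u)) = -6*a + u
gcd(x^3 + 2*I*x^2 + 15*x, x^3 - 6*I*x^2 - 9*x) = x^2 - 3*I*x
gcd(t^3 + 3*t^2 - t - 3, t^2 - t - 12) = t + 3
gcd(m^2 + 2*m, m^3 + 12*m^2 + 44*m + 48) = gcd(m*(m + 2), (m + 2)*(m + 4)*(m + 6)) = m + 2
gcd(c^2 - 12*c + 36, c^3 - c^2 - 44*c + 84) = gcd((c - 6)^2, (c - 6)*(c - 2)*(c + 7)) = c - 6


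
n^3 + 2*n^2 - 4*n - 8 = (n - 2)*(n + 2)^2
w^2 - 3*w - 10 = (w - 5)*(w + 2)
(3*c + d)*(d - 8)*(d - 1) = 3*c*d^2 - 27*c*d + 24*c + d^3 - 9*d^2 + 8*d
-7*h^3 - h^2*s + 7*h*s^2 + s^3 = (-h + s)*(h + s)*(7*h + s)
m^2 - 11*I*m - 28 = (m - 7*I)*(m - 4*I)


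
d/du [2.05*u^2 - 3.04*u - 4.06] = 4.1*u - 3.04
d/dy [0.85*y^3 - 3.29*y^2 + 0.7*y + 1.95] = 2.55*y^2 - 6.58*y + 0.7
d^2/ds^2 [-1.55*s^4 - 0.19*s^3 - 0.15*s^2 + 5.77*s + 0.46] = -18.6*s^2 - 1.14*s - 0.3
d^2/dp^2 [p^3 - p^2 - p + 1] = 6*p - 2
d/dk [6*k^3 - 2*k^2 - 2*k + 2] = 18*k^2 - 4*k - 2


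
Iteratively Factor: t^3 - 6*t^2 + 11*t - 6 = (t - 2)*(t^2 - 4*t + 3) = (t - 2)*(t - 1)*(t - 3)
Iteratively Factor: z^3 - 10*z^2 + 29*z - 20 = (z - 1)*(z^2 - 9*z + 20) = (z - 4)*(z - 1)*(z - 5)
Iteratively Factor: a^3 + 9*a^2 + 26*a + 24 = (a + 4)*(a^2 + 5*a + 6) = (a + 2)*(a + 4)*(a + 3)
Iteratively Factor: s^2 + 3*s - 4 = (s + 4)*(s - 1)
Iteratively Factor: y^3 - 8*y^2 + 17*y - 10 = (y - 5)*(y^2 - 3*y + 2) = (y - 5)*(y - 2)*(y - 1)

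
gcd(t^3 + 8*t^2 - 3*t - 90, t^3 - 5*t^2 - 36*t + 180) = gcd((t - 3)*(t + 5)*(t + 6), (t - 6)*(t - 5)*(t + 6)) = t + 6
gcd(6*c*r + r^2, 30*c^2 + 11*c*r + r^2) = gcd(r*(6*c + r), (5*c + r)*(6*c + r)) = 6*c + r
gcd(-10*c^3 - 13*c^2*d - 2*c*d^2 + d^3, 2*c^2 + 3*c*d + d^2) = 2*c^2 + 3*c*d + d^2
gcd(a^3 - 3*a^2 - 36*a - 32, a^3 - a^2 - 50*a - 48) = a^2 - 7*a - 8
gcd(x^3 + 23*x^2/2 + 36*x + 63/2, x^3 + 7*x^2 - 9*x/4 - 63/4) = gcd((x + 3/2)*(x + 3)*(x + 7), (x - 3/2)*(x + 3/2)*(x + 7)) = x^2 + 17*x/2 + 21/2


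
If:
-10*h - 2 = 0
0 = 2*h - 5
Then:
No Solution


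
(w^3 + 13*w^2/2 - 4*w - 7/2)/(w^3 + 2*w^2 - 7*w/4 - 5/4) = 2*(w + 7)/(2*w + 5)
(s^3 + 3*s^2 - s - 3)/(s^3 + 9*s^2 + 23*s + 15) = (s - 1)/(s + 5)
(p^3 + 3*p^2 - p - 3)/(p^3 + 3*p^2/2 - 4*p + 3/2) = 2*(p + 1)/(2*p - 1)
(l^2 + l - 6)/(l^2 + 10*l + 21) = (l - 2)/(l + 7)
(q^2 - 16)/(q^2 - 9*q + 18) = (q^2 - 16)/(q^2 - 9*q + 18)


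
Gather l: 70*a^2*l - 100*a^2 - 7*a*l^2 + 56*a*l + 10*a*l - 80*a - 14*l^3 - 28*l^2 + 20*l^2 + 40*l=-100*a^2 - 80*a - 14*l^3 + l^2*(-7*a - 8) + l*(70*a^2 + 66*a + 40)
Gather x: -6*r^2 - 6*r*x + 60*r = -6*r^2 - 6*r*x + 60*r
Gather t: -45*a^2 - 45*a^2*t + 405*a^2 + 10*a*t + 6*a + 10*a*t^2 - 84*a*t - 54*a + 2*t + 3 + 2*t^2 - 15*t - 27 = 360*a^2 - 48*a + t^2*(10*a + 2) + t*(-45*a^2 - 74*a - 13) - 24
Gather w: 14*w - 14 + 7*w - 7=21*w - 21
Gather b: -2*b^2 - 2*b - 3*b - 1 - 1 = -2*b^2 - 5*b - 2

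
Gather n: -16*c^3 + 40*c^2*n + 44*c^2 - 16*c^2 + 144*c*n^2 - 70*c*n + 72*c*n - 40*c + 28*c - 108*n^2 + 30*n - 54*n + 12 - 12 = -16*c^3 + 28*c^2 - 12*c + n^2*(144*c - 108) + n*(40*c^2 + 2*c - 24)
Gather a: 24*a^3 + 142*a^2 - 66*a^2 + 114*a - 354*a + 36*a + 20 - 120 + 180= 24*a^3 + 76*a^2 - 204*a + 80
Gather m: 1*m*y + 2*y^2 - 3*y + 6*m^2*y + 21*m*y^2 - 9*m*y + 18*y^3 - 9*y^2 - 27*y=6*m^2*y + m*(21*y^2 - 8*y) + 18*y^3 - 7*y^2 - 30*y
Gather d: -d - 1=-d - 1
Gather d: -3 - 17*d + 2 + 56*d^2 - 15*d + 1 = 56*d^2 - 32*d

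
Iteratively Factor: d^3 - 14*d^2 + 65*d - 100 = (d - 5)*(d^2 - 9*d + 20) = (d - 5)*(d - 4)*(d - 5)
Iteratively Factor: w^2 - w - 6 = (w + 2)*(w - 3)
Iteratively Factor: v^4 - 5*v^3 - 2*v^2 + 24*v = (v + 2)*(v^3 - 7*v^2 + 12*v) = (v - 3)*(v + 2)*(v^2 - 4*v) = (v - 4)*(v - 3)*(v + 2)*(v)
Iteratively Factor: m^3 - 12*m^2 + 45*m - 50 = (m - 5)*(m^2 - 7*m + 10) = (m - 5)^2*(m - 2)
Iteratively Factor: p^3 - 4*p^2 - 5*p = (p + 1)*(p^2 - 5*p) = p*(p + 1)*(p - 5)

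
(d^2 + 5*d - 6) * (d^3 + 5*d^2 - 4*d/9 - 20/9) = d^5 + 10*d^4 + 167*d^3/9 - 310*d^2/9 - 76*d/9 + 40/3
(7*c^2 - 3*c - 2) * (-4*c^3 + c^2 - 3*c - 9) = -28*c^5 + 19*c^4 - 16*c^3 - 56*c^2 + 33*c + 18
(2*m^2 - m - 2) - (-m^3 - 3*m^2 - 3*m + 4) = m^3 + 5*m^2 + 2*m - 6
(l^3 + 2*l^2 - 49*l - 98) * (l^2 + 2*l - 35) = l^5 + 4*l^4 - 80*l^3 - 266*l^2 + 1519*l + 3430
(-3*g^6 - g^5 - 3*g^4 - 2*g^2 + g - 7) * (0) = 0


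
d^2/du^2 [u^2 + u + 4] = 2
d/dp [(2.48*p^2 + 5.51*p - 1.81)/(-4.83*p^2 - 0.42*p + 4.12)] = (25.5717*p^2 + 2.9506*p + 21.941)/(23.3289*p^4 + 4.0572*p^3 - 39.6228*p^2 - 3.4608*p + 16.9744)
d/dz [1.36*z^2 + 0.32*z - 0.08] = 2.72*z + 0.32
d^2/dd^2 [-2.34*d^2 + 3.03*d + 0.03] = -4.68000000000000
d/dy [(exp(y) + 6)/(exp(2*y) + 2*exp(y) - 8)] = (-2*(exp(y) + 1)*(exp(y) + 6) + exp(2*y) + 2*exp(y) - 8)*exp(y)/(exp(2*y) + 2*exp(y) - 8)^2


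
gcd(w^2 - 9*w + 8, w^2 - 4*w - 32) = w - 8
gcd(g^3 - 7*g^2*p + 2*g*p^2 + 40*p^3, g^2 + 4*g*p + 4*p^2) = g + 2*p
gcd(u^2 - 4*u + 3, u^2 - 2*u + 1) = u - 1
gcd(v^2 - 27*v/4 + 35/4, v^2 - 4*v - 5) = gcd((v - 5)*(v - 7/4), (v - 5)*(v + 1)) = v - 5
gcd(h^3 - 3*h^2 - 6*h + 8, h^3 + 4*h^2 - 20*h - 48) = h^2 - 2*h - 8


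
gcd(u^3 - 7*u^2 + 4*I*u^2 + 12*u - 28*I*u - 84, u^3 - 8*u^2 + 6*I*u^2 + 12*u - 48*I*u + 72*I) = u + 6*I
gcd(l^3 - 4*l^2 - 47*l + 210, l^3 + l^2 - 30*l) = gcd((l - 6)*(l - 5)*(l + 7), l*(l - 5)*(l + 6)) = l - 5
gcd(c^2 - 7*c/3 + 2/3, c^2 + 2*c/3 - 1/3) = c - 1/3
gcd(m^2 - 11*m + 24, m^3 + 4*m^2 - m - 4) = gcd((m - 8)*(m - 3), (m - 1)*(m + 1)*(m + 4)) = 1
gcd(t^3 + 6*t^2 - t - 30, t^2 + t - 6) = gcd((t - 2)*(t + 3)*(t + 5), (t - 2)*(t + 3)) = t^2 + t - 6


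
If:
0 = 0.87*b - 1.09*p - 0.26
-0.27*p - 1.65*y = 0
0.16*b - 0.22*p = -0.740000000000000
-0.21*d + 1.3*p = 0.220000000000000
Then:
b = 50.81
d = 248.54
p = 40.32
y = -6.60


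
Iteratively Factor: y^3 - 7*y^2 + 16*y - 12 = (y - 2)*(y^2 - 5*y + 6) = (y - 2)^2*(y - 3)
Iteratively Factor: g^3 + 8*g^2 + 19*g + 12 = (g + 1)*(g^2 + 7*g + 12) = (g + 1)*(g + 3)*(g + 4)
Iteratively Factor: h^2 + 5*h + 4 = (h + 4)*(h + 1)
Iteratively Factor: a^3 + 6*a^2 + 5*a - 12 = (a - 1)*(a^2 + 7*a + 12) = (a - 1)*(a + 3)*(a + 4)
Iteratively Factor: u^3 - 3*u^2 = (u)*(u^2 - 3*u) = u*(u - 3)*(u)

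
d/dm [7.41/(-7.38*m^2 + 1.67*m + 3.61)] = (109.3716*m - 12.3747)/(-7.38*m^2 + 1.67*m + 3.61)^2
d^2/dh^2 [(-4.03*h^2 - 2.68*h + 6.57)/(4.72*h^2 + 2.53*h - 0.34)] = (1.13686837721616e-13*h^4 - 23.1629280000001*h^3 + 839.410464*h^2 + 444.932688*h + 99.65249)/(105.154048*h^6 + 169.093056*h^5 + 67.912776*h^4 - 8.166587*h^3 - 4.892022*h^2 + 0.877404*h - 0.039304)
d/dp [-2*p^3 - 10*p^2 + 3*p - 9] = -6*p^2 - 20*p + 3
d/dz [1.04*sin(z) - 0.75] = 1.04*cos(z)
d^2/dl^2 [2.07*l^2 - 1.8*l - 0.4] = 4.14000000000000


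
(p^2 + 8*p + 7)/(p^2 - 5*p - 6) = (p + 7)/(p - 6)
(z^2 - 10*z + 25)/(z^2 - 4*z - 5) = (z - 5)/(z + 1)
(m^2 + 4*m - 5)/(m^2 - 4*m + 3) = (m + 5)/(m - 3)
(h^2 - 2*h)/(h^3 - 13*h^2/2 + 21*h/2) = 2*(h - 2)/(2*h^2 - 13*h + 21)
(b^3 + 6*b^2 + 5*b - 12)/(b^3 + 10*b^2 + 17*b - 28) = (b + 3)/(b + 7)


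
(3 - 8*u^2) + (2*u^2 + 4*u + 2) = -6*u^2 + 4*u + 5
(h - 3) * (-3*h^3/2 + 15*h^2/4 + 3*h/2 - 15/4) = -3*h^4/2 + 33*h^3/4 - 39*h^2/4 - 33*h/4 + 45/4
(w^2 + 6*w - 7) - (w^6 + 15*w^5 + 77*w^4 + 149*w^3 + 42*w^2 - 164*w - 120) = -w^6 - 15*w^5 - 77*w^4 - 149*w^3 - 41*w^2 + 170*w + 113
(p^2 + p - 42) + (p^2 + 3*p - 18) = 2*p^2 + 4*p - 60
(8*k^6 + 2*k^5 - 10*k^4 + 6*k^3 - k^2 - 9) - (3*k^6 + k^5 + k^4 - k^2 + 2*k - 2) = 5*k^6 + k^5 - 11*k^4 + 6*k^3 - 2*k - 7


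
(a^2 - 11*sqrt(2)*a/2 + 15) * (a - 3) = a^3 - 11*sqrt(2)*a^2/2 - 3*a^2 + 15*a + 33*sqrt(2)*a/2 - 45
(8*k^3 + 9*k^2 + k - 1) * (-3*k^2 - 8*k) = -24*k^5 - 91*k^4 - 75*k^3 - 5*k^2 + 8*k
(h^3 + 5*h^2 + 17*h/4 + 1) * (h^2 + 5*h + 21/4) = h^5 + 10*h^4 + 69*h^3/2 + 97*h^2/2 + 437*h/16 + 21/4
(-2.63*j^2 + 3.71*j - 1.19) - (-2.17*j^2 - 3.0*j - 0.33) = -0.46*j^2 + 6.71*j - 0.86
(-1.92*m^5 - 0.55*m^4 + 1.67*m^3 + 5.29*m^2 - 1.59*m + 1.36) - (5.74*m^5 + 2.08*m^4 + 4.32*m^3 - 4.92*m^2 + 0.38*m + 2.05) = -7.66*m^5 - 2.63*m^4 - 2.65*m^3 + 10.21*m^2 - 1.97*m - 0.69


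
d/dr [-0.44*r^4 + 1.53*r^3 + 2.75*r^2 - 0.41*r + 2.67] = -1.76*r^3 + 4.59*r^2 + 5.5*r - 0.41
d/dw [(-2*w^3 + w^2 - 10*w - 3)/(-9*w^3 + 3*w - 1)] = (9*w^4 - 192*w^3 - 72*w^2 - 2*w + 19)/(81*w^6 - 54*w^4 + 18*w^3 + 9*w^2 - 6*w + 1)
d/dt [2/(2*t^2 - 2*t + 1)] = 4*(1 - 2*t)/(2*t^2 - 2*t + 1)^2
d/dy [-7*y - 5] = -7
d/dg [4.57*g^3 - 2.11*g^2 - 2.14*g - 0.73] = 13.71*g^2 - 4.22*g - 2.14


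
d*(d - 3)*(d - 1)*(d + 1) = d^4 - 3*d^3 - d^2 + 3*d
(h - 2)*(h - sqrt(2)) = h^2 - 2*h - sqrt(2)*h + 2*sqrt(2)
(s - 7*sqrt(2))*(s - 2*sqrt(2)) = s^2 - 9*sqrt(2)*s + 28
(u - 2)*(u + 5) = u^2 + 3*u - 10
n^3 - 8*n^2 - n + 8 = (n - 8)*(n - 1)*(n + 1)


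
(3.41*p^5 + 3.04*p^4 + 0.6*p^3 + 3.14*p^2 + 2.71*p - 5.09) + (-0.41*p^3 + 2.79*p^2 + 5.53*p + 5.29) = 3.41*p^5 + 3.04*p^4 + 0.19*p^3 + 5.93*p^2 + 8.24*p + 0.2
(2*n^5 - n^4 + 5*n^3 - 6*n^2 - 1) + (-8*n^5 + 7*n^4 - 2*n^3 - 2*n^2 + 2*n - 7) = -6*n^5 + 6*n^4 + 3*n^3 - 8*n^2 + 2*n - 8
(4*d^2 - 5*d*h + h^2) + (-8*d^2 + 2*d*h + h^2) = -4*d^2 - 3*d*h + 2*h^2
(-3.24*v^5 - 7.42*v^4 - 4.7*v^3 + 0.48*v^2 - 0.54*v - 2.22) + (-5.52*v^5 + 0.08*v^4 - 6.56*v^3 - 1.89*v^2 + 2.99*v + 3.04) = -8.76*v^5 - 7.34*v^4 - 11.26*v^3 - 1.41*v^2 + 2.45*v + 0.82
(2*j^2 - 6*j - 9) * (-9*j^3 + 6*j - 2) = -18*j^5 + 54*j^4 + 93*j^3 - 40*j^2 - 42*j + 18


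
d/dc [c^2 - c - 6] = 2*c - 1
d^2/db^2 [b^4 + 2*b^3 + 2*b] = 12*b*(b + 1)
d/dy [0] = 0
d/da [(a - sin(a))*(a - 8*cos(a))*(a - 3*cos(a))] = (a - sin(a))*(a - 8*cos(a))*(3*sin(a) + 1) + (a - sin(a))*(a - 3*cos(a))*(8*sin(a) + 1) - (a - 8*cos(a))*(a - 3*cos(a))*(cos(a) - 1)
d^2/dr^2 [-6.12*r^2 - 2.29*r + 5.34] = -12.2400000000000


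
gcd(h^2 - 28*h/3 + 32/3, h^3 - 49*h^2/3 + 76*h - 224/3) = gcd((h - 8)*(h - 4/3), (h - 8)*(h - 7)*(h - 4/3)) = h^2 - 28*h/3 + 32/3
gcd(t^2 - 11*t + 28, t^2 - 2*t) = 1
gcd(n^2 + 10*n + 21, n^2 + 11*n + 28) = n + 7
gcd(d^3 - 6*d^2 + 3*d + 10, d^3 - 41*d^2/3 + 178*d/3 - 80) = d - 5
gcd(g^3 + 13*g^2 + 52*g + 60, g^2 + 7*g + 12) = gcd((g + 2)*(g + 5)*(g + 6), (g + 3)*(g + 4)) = 1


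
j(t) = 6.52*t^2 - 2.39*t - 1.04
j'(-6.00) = -80.63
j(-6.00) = 248.02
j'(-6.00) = -80.63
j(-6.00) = 248.02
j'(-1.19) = -17.91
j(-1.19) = 11.04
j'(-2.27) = -31.99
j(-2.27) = 37.98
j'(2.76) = 33.60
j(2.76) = 42.03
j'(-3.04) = -42.03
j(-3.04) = 66.48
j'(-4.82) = -65.24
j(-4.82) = 161.96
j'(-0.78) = -12.56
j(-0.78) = 4.79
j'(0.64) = 5.96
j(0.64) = 0.10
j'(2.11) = 25.12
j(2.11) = 22.94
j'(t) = 13.04*t - 2.39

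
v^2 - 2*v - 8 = (v - 4)*(v + 2)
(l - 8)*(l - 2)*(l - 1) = l^3 - 11*l^2 + 26*l - 16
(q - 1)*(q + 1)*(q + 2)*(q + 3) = q^4 + 5*q^3 + 5*q^2 - 5*q - 6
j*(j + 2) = j^2 + 2*j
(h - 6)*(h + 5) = h^2 - h - 30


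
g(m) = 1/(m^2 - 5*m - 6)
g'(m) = (5 - 2*m)/(m^2 - 5*m - 6)^2 = (5 - 2*m)/(-m^2 + 5*m + 6)^2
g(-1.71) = 0.18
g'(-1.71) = 0.28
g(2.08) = -0.08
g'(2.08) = 0.01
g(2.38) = -0.08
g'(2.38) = 0.00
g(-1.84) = 0.15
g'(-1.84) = 0.20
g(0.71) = -0.11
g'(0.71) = 0.04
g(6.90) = 0.14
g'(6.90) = -0.17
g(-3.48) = 0.04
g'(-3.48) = 0.02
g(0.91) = -0.10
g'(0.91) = 0.03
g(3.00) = -0.08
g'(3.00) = -0.00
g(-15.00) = 0.00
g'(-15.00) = 0.00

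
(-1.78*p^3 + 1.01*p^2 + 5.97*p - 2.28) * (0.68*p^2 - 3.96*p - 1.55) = -1.2104*p^5 + 7.7356*p^4 + 2.819*p^3 - 26.7571*p^2 - 0.224700000000002*p + 3.534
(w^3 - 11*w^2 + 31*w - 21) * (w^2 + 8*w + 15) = w^5 - 3*w^4 - 42*w^3 + 62*w^2 + 297*w - 315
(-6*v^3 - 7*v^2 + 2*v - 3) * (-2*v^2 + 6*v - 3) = 12*v^5 - 22*v^4 - 28*v^3 + 39*v^2 - 24*v + 9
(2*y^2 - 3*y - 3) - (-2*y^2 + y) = 4*y^2 - 4*y - 3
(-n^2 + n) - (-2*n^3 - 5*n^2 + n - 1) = 2*n^3 + 4*n^2 + 1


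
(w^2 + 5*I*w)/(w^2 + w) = (w + 5*I)/(w + 1)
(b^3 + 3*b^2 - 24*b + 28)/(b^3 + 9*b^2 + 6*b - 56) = (b - 2)/(b + 4)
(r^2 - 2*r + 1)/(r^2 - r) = (r - 1)/r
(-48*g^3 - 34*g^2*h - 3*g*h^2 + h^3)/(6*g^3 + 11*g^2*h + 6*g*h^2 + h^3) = (-8*g + h)/(g + h)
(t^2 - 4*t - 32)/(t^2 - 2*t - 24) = (t - 8)/(t - 6)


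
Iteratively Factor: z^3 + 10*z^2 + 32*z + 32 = (z + 2)*(z^2 + 8*z + 16) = (z + 2)*(z + 4)*(z + 4)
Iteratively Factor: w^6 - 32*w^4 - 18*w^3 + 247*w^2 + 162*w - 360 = (w - 5)*(w^5 + 5*w^4 - 7*w^3 - 53*w^2 - 18*w + 72) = (w - 5)*(w - 1)*(w^4 + 6*w^3 - w^2 - 54*w - 72) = (w - 5)*(w - 1)*(w + 3)*(w^3 + 3*w^2 - 10*w - 24) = (w - 5)*(w - 1)*(w + 2)*(w + 3)*(w^2 + w - 12) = (w - 5)*(w - 3)*(w - 1)*(w + 2)*(w + 3)*(w + 4)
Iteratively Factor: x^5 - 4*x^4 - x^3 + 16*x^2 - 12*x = (x + 2)*(x^4 - 6*x^3 + 11*x^2 - 6*x) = (x - 1)*(x + 2)*(x^3 - 5*x^2 + 6*x) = (x - 3)*(x - 1)*(x + 2)*(x^2 - 2*x) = (x - 3)*(x - 2)*(x - 1)*(x + 2)*(x)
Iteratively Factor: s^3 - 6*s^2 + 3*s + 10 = (s + 1)*(s^2 - 7*s + 10) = (s - 5)*(s + 1)*(s - 2)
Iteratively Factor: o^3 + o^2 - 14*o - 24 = (o + 3)*(o^2 - 2*o - 8) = (o + 2)*(o + 3)*(o - 4)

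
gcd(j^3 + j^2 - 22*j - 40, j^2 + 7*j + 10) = j + 2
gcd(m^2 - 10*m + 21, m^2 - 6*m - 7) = m - 7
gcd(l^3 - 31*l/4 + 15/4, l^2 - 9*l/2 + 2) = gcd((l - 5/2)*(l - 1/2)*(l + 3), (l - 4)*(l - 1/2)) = l - 1/2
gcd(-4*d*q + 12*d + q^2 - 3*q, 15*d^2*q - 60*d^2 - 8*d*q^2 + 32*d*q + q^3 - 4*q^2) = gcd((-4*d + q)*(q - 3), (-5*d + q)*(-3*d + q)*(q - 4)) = 1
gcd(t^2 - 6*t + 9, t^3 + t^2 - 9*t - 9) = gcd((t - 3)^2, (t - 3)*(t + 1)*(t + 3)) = t - 3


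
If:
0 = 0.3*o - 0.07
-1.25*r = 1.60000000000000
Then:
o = 0.23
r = -1.28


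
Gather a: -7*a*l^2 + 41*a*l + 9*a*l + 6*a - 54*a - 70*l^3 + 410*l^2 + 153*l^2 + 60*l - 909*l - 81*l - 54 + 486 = a*(-7*l^2 + 50*l - 48) - 70*l^3 + 563*l^2 - 930*l + 432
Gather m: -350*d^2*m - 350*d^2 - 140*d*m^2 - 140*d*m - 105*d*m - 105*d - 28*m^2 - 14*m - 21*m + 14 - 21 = -350*d^2 - 105*d + m^2*(-140*d - 28) + m*(-350*d^2 - 245*d - 35) - 7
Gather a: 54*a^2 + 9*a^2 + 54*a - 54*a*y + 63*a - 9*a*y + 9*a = 63*a^2 + a*(126 - 63*y)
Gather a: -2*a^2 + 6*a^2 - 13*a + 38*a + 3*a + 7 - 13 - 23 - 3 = 4*a^2 + 28*a - 32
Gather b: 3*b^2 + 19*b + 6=3*b^2 + 19*b + 6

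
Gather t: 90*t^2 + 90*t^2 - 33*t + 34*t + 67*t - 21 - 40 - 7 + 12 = 180*t^2 + 68*t - 56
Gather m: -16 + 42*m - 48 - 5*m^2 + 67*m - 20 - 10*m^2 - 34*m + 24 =-15*m^2 + 75*m - 60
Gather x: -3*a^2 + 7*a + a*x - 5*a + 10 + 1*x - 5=-3*a^2 + 2*a + x*(a + 1) + 5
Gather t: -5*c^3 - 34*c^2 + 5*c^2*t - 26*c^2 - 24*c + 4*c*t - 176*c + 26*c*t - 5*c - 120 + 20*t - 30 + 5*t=-5*c^3 - 60*c^2 - 205*c + t*(5*c^2 + 30*c + 25) - 150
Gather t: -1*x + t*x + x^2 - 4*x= t*x + x^2 - 5*x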